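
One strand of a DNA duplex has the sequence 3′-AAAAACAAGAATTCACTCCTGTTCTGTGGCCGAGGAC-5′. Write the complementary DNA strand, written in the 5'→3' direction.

5'-TTTTTGTTCTTAAGTGAGGACAAGACACCGGCTCCTG-3'

The strand is given 3'→5', so its complement runs 5'→3' in the same left-to-right order: pair each base A↔T, G↔C.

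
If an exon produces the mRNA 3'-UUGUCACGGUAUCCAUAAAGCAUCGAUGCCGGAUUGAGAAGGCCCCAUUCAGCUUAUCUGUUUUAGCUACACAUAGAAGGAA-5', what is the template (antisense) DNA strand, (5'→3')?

5'-AACAGTGCCATAGGTATTTCGTAGCTACGGCCTAACTCTTCCGGGGTAAGTCGAATAGACAAAATCGATGTGTATCTTCCTT-3'

Written 5'→3' the mRNA is AAGGAAGAUACACAUCGAUUUUGUCUAUUCGACUUACCCCGGAAGAGUUAGGCCGUAGCUACGAAAUACCUAUGGCACUGUU, so the coding DNA strand is AAGGAAGATACACATCGATTTTGTCTATTCGACTTACCCCGGAAGAGTTAGGCCGTAGCTACGAAATACCTATGGCACTGTT. The template is its reverse complement.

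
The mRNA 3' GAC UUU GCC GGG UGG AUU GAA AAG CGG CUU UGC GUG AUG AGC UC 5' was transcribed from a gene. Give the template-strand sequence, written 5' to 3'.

5'-CTGAAACGGCCCACCTAACTTTTCGCCGAAACGCACTACTCGAG-3'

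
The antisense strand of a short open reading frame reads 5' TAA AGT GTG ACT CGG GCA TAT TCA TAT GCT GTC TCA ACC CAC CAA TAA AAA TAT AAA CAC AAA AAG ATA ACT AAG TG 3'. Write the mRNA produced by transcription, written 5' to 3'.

5'-CACUUAGUUAUCUUUUUGUGUUUAUAUUUUUAUUGGUGGGUUGAGACAGCAUAUGAAUAUGCCCGAGUCACACUUUA-3'

The mRNA has the sequence of the coding strand (reverse complement of the template) with T→U. Reverse complement of TAAAGTGTGACTCGGGCATATTCATATGCTGTCTCAACCCACCAATAAAAATATAAACACAAAAAGATAACTAAGTG is CACTTAGTTATCTTTTTGTGTTTATATTTTTATTGGTGGGTTGAGACAGCATATGAATATGCCCGAGTCACACTTTA; then T→U.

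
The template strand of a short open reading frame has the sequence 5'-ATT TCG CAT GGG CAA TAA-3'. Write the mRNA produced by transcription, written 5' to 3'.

5'-UUAUUGCCCAUGCGAAAU-3'

The mRNA has the sequence of the coding strand (reverse complement of the template) with T→U. Reverse complement of ATTTCGCATGGGCAATAA is TTATTGCCCATGCGAAAT; then T→U.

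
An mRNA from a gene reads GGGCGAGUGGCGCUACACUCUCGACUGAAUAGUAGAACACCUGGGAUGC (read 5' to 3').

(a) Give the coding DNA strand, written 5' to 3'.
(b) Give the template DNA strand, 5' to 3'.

(a) 5'-GGGCGAGTGGCGCTACACTCTCGACTGAATAGTAGAACACCTGGGATGC-3'
(b) 5'-GCATCCCAGGTGTTCTACTATTCAGTCGAGAGTGTAGCGCCACTCGCCC-3'

(a) The coding strand matches the mRNA with U→T.
(b) The template strand is the reverse complement of the coding strand.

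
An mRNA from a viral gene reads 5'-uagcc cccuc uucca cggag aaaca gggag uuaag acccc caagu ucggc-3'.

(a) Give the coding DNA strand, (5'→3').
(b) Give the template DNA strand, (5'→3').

(a) 5'-TAGCCCCCTCTTCCACGGAGAAACAGGGAGTTAAGACCCCCAAGTTCGGC-3'
(b) 5'-GCCGAACTTGGGGGTCTTAACTCCCTGTTTCTCCGTGGAAGAGGGGGCTA-3'

(a) The coding strand matches the mRNA with U→T.
(b) The template strand is the reverse complement of the coding strand.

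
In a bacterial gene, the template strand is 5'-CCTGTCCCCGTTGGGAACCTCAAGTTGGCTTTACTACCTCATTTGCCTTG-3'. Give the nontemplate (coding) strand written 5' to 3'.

The coding strand is complementary and antiparallel to the template: take the complement (A↔T, G↔C) and reverse.

5'-CAAGGCAAATGAGGTAGTAAAGCCAACTTGAGGTTCCCAACGGGGACAGG-3'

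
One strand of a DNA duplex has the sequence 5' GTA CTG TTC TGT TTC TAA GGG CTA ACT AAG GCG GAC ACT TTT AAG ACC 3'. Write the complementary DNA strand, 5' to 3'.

5'-GGTCTTAAAAGTGTCCGCCTTAGTTAGCCCTTAGAAACAGAACAGTAC-3'

Pairing A↔T and G↔C gives CATGACAAGACAAAGATTCCCGATTGATTCCGCCTGTGAAAATTCTGG, running 3'→5'. Reverse for the 5'→3' convention.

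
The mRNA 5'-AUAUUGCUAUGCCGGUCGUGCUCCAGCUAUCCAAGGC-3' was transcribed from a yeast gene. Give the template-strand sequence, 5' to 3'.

5'-GCCTTGGATAGCTGGAGCACGACCGGCATAGCAATAT-3'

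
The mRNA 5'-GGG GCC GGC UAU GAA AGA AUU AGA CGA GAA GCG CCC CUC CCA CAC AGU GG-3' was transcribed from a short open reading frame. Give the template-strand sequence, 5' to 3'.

Replace U with T to get the coding DNA strand: GGGGCCGGCTATGAAAGAATTAGACGAGAAGCGCCCCTCCCACACAGTGG. The template strand is its reverse complement (complement CCCCGGCCGATACTTTCTTAATCTGCTCTTCGCGGGGAGGGTGTGTCACC, then reverse).

5'-CCACTGTGTGGGAGGGGCGCTTCTCGTCTAATTCTTTCATAGCCGGCCCC-3'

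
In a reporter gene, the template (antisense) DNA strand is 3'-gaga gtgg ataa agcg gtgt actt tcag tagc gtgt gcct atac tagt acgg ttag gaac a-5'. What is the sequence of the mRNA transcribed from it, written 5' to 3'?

Reading the template 3'→5' as shown, RNA polymerase pairs each base (A→U, T→A, G↔C) to build mRNA 5'→3' directly.

5'-CUCUCACCUAUUUCGCCACAUGAAAGUCAUCGCACACGGAUAUGAUCAUGCCAAUCCUUGU-3'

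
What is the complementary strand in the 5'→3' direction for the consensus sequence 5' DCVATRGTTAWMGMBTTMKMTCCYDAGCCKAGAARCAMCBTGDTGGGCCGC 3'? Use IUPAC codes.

Standard pairs A↔T, G↔C; ambiguity codes pair R↔Y, M↔K, W↔W, B↔V, D↔H. Complement (HGBTAYCAATWKCKVAAKMKAGGRHTCGGMTCTTYGTKGVACHACCCGGCG), then reverse for 5'→3'.

5'-GCGGCCCAHCAVGKTGYTTCTMGGCTHRGGAKMKAAVKCKWTAACYATBGH-3'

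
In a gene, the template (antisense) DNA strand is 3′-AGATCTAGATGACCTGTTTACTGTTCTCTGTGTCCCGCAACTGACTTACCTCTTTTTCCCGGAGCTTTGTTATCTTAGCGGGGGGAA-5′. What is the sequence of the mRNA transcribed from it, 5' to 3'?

5'-UCUAGAUCUACUGGACAAAUGACAAGAGACACAGGGCGUUGACUGAAUGGAGAAAAAGGGCCUCGAAACAAUAGAAUCGCCCCCCUU-3'

Reading the template 3'→5' as shown, RNA polymerase pairs each base (A→U, T→A, G↔C) to build mRNA 5'→3' directly.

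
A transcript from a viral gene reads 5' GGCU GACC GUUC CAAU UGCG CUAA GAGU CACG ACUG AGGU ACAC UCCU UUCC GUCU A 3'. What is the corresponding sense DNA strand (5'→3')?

5′-GGCTGACCGTTCCAATTGCGCTAAGAGTCACGACTGAGGTACACTCCTTTCCGTCTA-3′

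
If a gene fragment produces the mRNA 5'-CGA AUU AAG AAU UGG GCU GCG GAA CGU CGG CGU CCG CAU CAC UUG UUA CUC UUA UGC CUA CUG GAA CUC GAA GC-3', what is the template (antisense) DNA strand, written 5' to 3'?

5'-GCTTCGAGTTCCAGTAGGCATAAGAGTAACAAGTGATGCGGACGCCGACGTTCCGCAGCCCAATTCTTAATTCG-3'

Replace U with T to get the coding DNA strand: CGAATTAAGAATTGGGCTGCGGAACGTCGGCGTCCGCATCACTTGTTACTCTTATGCCTACTGGAACTCGAAGC. The template strand is its reverse complement (complement GCTTAATTCTTAACCCGACGCCTTGCAGCCGCAGGCGTAGTGAACAATGAGAATACGGATGACCTTGAGCTTCG, then reverse).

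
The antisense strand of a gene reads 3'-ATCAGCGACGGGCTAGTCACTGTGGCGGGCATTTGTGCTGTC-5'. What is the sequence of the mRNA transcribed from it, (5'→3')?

5'-UAGUCGCUGCCCGAUCAGUGACACCGCCCGUAAACACGACAG-3'

Reading the template 3'→5' as shown, RNA polymerase pairs each base (A→U, T→A, G↔C) to build mRNA 5'→3' directly.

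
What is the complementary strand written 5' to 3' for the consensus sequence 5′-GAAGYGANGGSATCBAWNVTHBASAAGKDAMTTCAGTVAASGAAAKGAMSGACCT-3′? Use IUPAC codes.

5'-AGGTCSKTCMTTTCSTTBACTGAAKTHMCTTSTVDABNWTVGATSCCNTCRCTTC-3'

Standard pairs A↔T, G↔C; ambiguity codes pair Y↔R, M↔K, W↔W, S↔S, B↔V, D↔H, N↔N. Complement (CTTCRCTNCCSTAGVTWNBADVTSTTCMHTKAAGTCABTTSCTTTMCTKSCTGGA), then reverse for 5'→3'.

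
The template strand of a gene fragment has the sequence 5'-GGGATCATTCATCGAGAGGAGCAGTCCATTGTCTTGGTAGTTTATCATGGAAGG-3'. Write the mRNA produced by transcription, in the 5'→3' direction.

5′-CCUUCCAUGAUAAACUACCAAGACAAUGGACUGCUCCUCUCGAUGAAUGAUCCC-3′

The mRNA has the sequence of the coding strand (reverse complement of the template) with T→U. Reverse complement of GGGATCATTCATCGAGAGGAGCAGTCCATTGTCTTGGTAGTTTATCATGGAAGG is CCTTCCATGATAAACTACCAAGACAATGGACTGCTCCTCTCGATGAATGATCCC; then T→U.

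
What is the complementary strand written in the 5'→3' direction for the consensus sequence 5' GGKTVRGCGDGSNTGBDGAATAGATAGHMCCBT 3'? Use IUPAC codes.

5'-AVGGKDCTATCTATTCHVCANSCHCGCYBAMCC-3'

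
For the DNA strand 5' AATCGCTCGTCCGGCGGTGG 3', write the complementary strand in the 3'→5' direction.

Base-pairing A↔T, G↔C gives the complement. The complementary strand is antiparallel, so paired with a 5'→3' strand it runs 3'→5'.

3′-TTAGCGAGCAGGCCGCCACC-5′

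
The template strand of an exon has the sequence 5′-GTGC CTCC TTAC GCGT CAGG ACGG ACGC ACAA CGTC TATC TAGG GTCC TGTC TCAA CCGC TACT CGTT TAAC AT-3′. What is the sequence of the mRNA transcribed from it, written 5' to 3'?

5'-AUGUUAAACGAGUAGCGGUUGAGACAGGACCCUAGAUAGACGUUGUGCGUCCGUCCUGACGCGUAAGGAGGCAC-3'

The mRNA has the sequence of the coding strand (reverse complement of the template) with T→U. Reverse complement of GTGCCTCCTTACGCGTCAGGACGGACGCACAACGTCTATCTAGGGTCCTGTCTCAACCGCTACTCGTTTAACAT is ATGTTAAACGAGTAGCGGTTGAGACAGGACCCTAGATAGACGTTGTGCGTCCGTCCTGACGCGTAAGGAGGCAC; then T→U.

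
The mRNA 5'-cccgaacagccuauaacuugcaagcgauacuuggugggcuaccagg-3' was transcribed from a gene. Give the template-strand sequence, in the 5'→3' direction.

5′-CCTGGTAGCCCACCAAGTATCGCTTGCAAGTTATAGGCTGTTCGGG-3′

Replace U with T to get the coding DNA strand: CCCGAACAGCCTATAACTTGCAAGCGATACTTGGTGGGCTACCAGG. The template strand is its reverse complement (complement GGGCTTGTCGGATATTGAACGTTCGCTATGAACCACCCGATGGTCC, then reverse).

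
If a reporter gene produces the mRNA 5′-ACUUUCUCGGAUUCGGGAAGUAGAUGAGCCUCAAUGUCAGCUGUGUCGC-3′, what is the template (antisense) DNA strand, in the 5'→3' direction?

5'-GCGACACAGCTGACATTGAGGCTCATCTACTTCCCGAATCCGAGAAAGT-3'

Replace U with T to get the coding DNA strand: ACTTTCTCGGATTCGGGAAGTAGATGAGCCTCAATGTCAGCTGTGTCGC. The template strand is its reverse complement (complement TGAAAGAGCCTAAGCCCTTCATCTACTCGGAGTTACAGTCGACACAGCG, then reverse).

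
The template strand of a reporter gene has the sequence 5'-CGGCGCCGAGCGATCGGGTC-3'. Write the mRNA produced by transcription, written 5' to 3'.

5'-GACCCGAUCGCUCGGCGCCG-3'

The mRNA has the sequence of the coding strand (reverse complement of the template) with T→U. Reverse complement of CGGCGCCGAGCGATCGGGTC is GACCCGATCGCTCGGCGCCG; then T→U.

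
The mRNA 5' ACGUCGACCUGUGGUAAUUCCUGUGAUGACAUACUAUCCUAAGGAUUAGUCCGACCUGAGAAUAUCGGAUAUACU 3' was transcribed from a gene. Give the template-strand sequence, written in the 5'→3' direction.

5'-AGTATATCCGATATTCTCAGGTCGGACTAATCCTTAGGATAGTATGTCATCACAGGAATTACCACAGGTCGACGT-3'

Replace U with T to get the coding DNA strand: ACGTCGACCTGTGGTAATTCCTGTGATGACATACTATCCTAAGGATTAGTCCGACCTGAGAATATCGGATATACT. The template strand is its reverse complement (complement TGCAGCTGGACACCATTAAGGACACTACTGTATGATAGGATTCCTAATCAGGCTGGACTCTTATAGCCTATATGA, then reverse).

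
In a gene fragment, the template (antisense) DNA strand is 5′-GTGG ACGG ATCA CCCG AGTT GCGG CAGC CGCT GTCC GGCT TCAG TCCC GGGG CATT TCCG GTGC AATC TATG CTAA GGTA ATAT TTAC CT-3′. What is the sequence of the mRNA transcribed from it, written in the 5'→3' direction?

5'-AGGUAAAUAUUACCUUAGCAUAGAUUGCACCGGAAAUGCCCCGGGACUGAAGCCGGACAGCGGCUGCCGCAACUCGGGUGAUCCGUCCAC-3'

The mRNA has the sequence of the coding strand (reverse complement of the template) with T→U. Reverse complement of GTGGACGGATCACCCGAGTTGCGGCAGCCGCTGTCCGGCTTCAGTCCCGGGGCATTTCCGGTGCAATCTATGCTAAGGTAATATTTACCT is AGGTAAATATTACCTTAGCATAGATTGCACCGGAAATGCCCCGGGACTGAAGCCGGACAGCGGCTGCCGCAACTCGGGTGATCCGTCCAC; then T→U.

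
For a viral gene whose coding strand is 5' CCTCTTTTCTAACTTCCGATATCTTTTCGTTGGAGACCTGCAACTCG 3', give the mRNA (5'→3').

5'-CCUCUUUUCUAACUUCCGAUAUCUUUUCGUUGGAGACCUGCAACUCG-3'

mRNA has the coding-strand sequence with U in place of T.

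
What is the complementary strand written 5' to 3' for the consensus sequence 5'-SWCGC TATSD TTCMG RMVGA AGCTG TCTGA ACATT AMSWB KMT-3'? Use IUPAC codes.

5'-AKMVWSKTAATGTTCAGACAGCTTCBKYCKGAAHSATAGCGWS-3'

Standard pairs A↔T, G↔C; ambiguity codes pair R↔Y, M↔K, W↔W, S↔S, B↔V, D↔H. Complement (SWGCGATASHAAGKCYKBCTTCGACAGACTTGTAATKSWVMKA), then reverse for 5'→3'.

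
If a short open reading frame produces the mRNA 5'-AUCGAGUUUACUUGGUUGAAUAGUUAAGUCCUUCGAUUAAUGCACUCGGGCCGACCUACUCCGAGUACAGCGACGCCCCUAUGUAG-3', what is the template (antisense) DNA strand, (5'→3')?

Replace U with T to get the coding DNA strand: ATCGAGTTTACTTGGTTGAATAGTTAAGTCCTTCGATTAATGCACTCGGGCCGACCTACTCCGAGTACAGCGACGCCCCTATGTAG. The template strand is its reverse complement (complement TAGCTCAAATGAACCAACTTATCAATTCAGGAAGCTAATTACGTGAGCCCGGCTGGATGAGGCTCATGTCGCTGCGGGGATACATC, then reverse).

5'-CTACATAGGGGCGTCGCTGTACTCGGAGTAGGTCGGCCCGAGTGCATTAATCGAAGGACTTAACTATTCAACCAAGTAAACTCGAT-3'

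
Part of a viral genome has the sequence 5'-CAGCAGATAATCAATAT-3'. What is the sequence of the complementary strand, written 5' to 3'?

5′-ATATTGATTATCTGCTG-3′

The complement of CAGCAGATAATCAATAT is GTCGTCTATTAGTTATA (A↔T, G↔C). DNA strands are antiparallel, so the complementary strand runs 3'→5'; reversing gives the 5'→3' form.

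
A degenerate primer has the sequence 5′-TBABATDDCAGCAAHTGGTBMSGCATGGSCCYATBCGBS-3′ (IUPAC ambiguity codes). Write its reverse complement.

5'-SVCGVATRGGSCCATGCSKVACCADTTGCTGHHATVTVA-3'

Standard pairs A↔T, G↔C; ambiguity codes pair Y↔R, M↔K, S↔S, B↔V, D↔H. Complement (AVTVTAHHGTCGTTDACCAVKSCGTACCSGGRTAVGCVS), then reverse for 5'→3'.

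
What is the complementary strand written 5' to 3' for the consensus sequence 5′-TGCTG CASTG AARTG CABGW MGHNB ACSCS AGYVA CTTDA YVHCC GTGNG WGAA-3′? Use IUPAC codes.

Standard pairs A↔T, G↔C; ambiguity codes pair R↔Y, M↔K, W↔W, S↔S, B↔V, D↔H, N↔N. Complement (ACGACGTSACTTYACGTVCWKCDNVTGSGSTCRBTGAAHTRBDGGCACNCWCTT), then reverse for 5'→3'.

5'-TTCWCNCACGGDBRTHAAGTBRCTSGSGTVNDCKWCVTGCAYTTCASTGCAGCA-3'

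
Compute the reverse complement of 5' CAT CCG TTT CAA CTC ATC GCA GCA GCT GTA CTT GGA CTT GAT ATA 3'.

Reading the sequence 3'→5' and pairing each base (A↔T, G↔C) gives the reverse complement directly.

5'-TATATCAAGTCCAAGTACAGCTGCTGCGATGAGTTGAAACGGATG-3'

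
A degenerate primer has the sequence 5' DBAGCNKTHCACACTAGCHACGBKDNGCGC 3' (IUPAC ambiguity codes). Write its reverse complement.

Standard pairs A↔T, G↔C; ambiguity codes pair K↔M, B↔V, D↔H, N↔N. Complement (HVTCGNMADGTGTGATCGDTGCVMHNCGCG), then reverse for 5'→3'.

5′-GCGCNHMVCGTDGCTAGTGTGDAMNGCTVH-3′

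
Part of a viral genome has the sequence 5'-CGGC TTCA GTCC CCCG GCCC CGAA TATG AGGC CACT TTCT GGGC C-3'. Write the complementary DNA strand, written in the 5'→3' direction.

5'-GGCCCAGAAAGTGGCCTCATATTCGGGGCCGGGGGACTGAAGCCG-3'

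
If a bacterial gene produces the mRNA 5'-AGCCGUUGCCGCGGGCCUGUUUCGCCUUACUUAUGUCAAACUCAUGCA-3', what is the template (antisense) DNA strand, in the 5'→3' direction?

Replace U with T to get the coding DNA strand: AGCCGTTGCCGCGGGCCTGTTTCGCCTTACTTATGTCAAACTCATGCA. The template strand is its reverse complement (complement TCGGCAACGGCGCCCGGACAAAGCGGAATGAATACAGTTTGAGTACGT, then reverse).

5'-TGCATGAGTTTGACATAAGTAAGGCGAAACAGGCCCGCGGCAACGGCT-3'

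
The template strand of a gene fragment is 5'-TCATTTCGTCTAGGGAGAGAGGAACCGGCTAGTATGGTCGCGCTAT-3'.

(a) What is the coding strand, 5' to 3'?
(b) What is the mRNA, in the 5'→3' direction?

(a) The coding strand is the reverse complement of the template: complement AGTAAAGCAGATCCCTCTCTCCTTGGCCGATCATACCAGCGCGATA, then reverse.
(b) mRNA has the coding-strand sequence with T→U.

(a) 5'-ATAGCGCGACCATACTAGCCGGTTCCTCTCTCCCTAGACGAAATGA-3'
(b) 5'-AUAGCGCGACCAUACUAGCCGGUUCCUCUCUCCCUAGACGAAAUGA-3'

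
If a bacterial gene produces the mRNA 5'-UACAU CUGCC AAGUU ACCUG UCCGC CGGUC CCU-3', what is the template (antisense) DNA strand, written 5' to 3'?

5'-AGGGACCGGCGGACAGGTAACTTGGCAGATGTA-3'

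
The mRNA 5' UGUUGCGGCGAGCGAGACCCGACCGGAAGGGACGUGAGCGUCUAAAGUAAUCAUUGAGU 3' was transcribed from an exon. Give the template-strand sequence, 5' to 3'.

5'-ACTCAATGATTACTTTAGACGCTCACGTCCCTTCCGGTCGGGTCTCGCTCGCCGCAACA-3'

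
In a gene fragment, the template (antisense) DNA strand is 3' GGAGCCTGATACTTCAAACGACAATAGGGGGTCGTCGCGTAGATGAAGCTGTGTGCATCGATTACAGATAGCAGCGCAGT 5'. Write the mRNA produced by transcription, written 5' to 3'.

Reading the template 3'→5' as shown, RNA polymerase pairs each base (A→U, T→A, G↔C) to build mRNA 5'→3' directly.

5'-CCUCGGACUAUGAAGUUUGCUGUUAUCCCCCAGCAGCGCAUCUACUUCGACACACGUAGCUAAUGUCUAUCGUCGCGUCA-3'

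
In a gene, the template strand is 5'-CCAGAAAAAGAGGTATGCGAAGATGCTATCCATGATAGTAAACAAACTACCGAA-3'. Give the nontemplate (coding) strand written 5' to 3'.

5'-TTCGGTAGTTTGTTTACTATCATGGATAGCATCTTCGCATACCTCTTTTTCTGG-3'

The coding strand is complementary and antiparallel to the template: take the complement (A↔T, G↔C) and reverse.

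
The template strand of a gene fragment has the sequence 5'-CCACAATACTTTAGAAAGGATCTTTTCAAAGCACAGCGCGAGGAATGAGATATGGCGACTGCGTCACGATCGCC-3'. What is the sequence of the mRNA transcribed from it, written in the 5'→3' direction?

The mRNA has the sequence of the coding strand (reverse complement of the template) with T→U. Reverse complement of CCACAATACTTTAGAAAGGATCTTTTCAAAGCACAGCGCGAGGAATGAGATATGGCGACTGCGTCACGATCGCC is GGCGATCGTGACGCAGTCGCCATATCTCATTCCTCGCGCTGTGCTTTGAAAAGATCCTTTCTAAAGTATTGTGG; then T→U.

5′-GGCGAUCGUGACGCAGUCGCCAUAUCUCAUUCCUCGCGCUGUGCUUUGAAAAGAUCCUUUCUAAAGUAUUGUGG-3′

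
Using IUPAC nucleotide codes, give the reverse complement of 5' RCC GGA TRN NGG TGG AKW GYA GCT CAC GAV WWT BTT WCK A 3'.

5'-TMGWAAVAWWBTCGTGAGCTRCWMTCCACCNNYATCCGGY-3'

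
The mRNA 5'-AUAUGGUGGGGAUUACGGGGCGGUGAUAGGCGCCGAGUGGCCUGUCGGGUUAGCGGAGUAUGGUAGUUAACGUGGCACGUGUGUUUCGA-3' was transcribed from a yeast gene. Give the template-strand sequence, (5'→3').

5'-TCGAAACACACGTGCCACGTTAACTACCATACTCCGCTAACCCGACAGGCCACTCGGCGCCTATCACCGCCCCGTAATCCCCACCATAT-3'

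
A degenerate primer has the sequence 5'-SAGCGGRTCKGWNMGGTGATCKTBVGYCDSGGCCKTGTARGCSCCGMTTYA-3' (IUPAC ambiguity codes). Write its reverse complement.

5'-TRAAKCGGSGCYTACAMGGCCSHGRCBVAMGATCACCKNWCMGAYCCGCTS-3'

Standard pairs A↔T, G↔C; ambiguity codes pair R↔Y, M↔K, W↔W, S↔S, B↔V, D↔H, N↔N. Complement (STCGCCYAGMCWNKCCACTAGMAVBCRGHSCCGGMACATYCGSGGCKAART), then reverse for 5'→3'.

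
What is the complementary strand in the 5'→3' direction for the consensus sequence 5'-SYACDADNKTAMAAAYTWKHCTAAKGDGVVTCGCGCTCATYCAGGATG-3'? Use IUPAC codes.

5'-CATCCTGRATGAGCGCGABBCHCMTTAGDMWARTTTKTAMNHTHGTRS-3'

Standard pairs A↔T, G↔C; ambiguity codes pair Y↔R, M↔K, W↔W, S↔S, D↔H, V↔B, N↔N. Complement (SRTGHTHNMATKTTTRAWMDGATTMCHCBBAGCGCGAGTARGTCCTAC), then reverse for 5'→3'.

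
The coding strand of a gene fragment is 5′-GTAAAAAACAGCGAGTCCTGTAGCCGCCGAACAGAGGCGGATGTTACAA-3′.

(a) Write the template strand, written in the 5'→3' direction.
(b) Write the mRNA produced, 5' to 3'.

(a) 5′-TTGTAACATCCGCCTCTGTTCGGCGGCTACAGGACTCGCTGTTTTTTAC-3′
(b) 5'-GUAAAAAACAGCGAGUCCUGUAGCCGCCGAACAGAGGCGGAUGUUACAA-3'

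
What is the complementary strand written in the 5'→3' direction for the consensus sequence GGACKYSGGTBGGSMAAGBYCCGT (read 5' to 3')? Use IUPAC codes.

Standard pairs A↔T, G↔C; ambiguity codes pair Y↔R, M↔K, S↔S, B↔V. Complement (CCTGMRSCCAVCCSKTTCVRGGCA), then reverse for 5'→3'.

5'-ACGGRVCTTKSCCVACCSRMGTCC-3'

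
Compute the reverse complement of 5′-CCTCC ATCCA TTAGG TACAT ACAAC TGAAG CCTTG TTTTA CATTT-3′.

Complement each base (A↔T, G↔C): GGAGGTAGGTAATCCATGTATGTTGACTTCGGAACAAAATGTAAA. Then reverse.

5′-AAATGTAAAACAAGGCTTCAGTTGTATGTACCTAATGGATGGAGG-3′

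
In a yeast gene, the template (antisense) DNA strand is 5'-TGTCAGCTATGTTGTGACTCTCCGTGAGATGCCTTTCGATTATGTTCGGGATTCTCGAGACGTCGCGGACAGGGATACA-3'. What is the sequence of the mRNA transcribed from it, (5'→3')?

RNA polymerase reads the template 3'→5' and synthesizes mRNA 5'→3' by base-pairing (A→U, T→A, G↔C). The complement of the template is ACAGTCGATACAACACTGAGAGGCACTCTACGGAAAGCTAATACAAGCCCTAAGAGCTCTGCAGCGCCTGTCCCTATGT; antiparallel, so 5'→3' the coding strand is TGTATCCCTGTCCGCGACGTCTCGAGAATCCCGAACATAATCGAAAGGCATCTCACGGAGAGTCACAACATAGCTGACA. Replace T with U for the mRNA.

5'-UGUAUCCCUGUCCGCGACGUCUCGAGAAUCCCGAACAUAAUCGAAAGGCAUCUCACGGAGAGUCACAACAUAGCUGACA-3'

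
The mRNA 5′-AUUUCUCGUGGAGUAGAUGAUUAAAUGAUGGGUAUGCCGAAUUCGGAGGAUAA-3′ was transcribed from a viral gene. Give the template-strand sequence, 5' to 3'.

Replace U with T to get the coding DNA strand: ATTTCTCGTGGAGTAGATGATTAAATGATGGGTATGCCGAATTCGGAGGATAA. The template strand is its reverse complement (complement TAAAGAGCACCTCATCTACTAATTTACTACCCATACGGCTTAAGCCTCCTATT, then reverse).

5'-TTATCCTCCGAATTCGGCATACCCATCATTTAATCATCTACTCCACGAGAAAT-3'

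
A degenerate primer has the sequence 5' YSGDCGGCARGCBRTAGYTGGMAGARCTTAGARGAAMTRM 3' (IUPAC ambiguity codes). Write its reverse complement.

5'-KYAKTTCYTCTAAGYTCTKCCARCTAYVGCYTGCCGHCSR-3'

Standard pairs A↔T, G↔C; ambiguity codes pair R↔Y, M↔K, S↔S, B↔V, D↔H. Complement (RSCHGCCGTYCGVYATCRACCKTCTYGAATCTYCTTKAYK), then reverse for 5'→3'.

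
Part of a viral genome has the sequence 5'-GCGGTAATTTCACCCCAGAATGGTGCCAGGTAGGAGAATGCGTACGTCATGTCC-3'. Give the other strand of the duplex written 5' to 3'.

Pairing A↔T and G↔C gives CGCCATTAAAGTGGGGTCTTACCACGGTCCATCCTCTTACGCATGCAGTACAGG, running 3'→5'. Reverse for the 5'→3' convention.

5'-GGACATGACGTACGCATTCTCCTACCTGGCACCATTCTGGGGTGAAATTACCGC-3'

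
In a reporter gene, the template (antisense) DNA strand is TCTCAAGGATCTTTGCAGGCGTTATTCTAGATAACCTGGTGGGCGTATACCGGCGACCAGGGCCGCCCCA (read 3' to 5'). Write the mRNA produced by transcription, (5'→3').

Reading the template 3'→5' as shown, RNA polymerase pairs each base (A→U, T→A, G↔C) to build mRNA 5'→3' directly.

5′-AGAGUUCCUAGAAACGUCCGCAAUAAGAUCUAUUGGACCACCCGCAUAUGGCCGCUGGUCCCGGCGGGGU-3′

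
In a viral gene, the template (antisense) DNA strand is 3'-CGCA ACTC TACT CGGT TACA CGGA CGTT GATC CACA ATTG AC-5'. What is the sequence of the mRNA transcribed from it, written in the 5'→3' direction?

Reading the template 3'→5' as shown, RNA polymerase pairs each base (A→U, T→A, G↔C) to build mRNA 5'→3' directly.

5'-GCGUUGAGAUGAGCCAAUGUGCCUGCAACUAGGUGUUAACUG-3'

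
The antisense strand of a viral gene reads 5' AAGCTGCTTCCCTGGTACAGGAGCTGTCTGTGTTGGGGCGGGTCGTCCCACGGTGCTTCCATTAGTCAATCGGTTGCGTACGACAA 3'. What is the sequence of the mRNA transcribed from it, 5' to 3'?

The mRNA has the sequence of the coding strand (reverse complement of the template) with T→U. Reverse complement of AAGCTGCTTCCCTGGTACAGGAGCTGTCTGTGTTGGGGCGGGTCGTCCCACGGTGCTTCCATTAGTCAATCGGTTGCGTACGACAA is TTGTCGTACGCAACCGATTGACTAATGGAAGCACCGTGGGACGACCCGCCCCAACACAGACAGCTCCTGTACCAGGGAAGCAGCTT; then T→U.

5'-UUGUCGUACGCAACCGAUUGACUAAUGGAAGCACCGUGGGACGACCCGCCCCAACACAGACAGCUCCUGUACCAGGGAAGCAGCUU-3'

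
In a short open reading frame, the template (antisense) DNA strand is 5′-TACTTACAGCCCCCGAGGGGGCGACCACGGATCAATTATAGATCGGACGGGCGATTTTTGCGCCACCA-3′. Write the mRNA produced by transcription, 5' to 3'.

5'-UGGUGGCGCAAAAAUCGCCCGUCCGAUCUAUAAUUGAUCCGUGGUCGCCCCCUCGGGGGCUGUAAGUA-3'

The mRNA has the sequence of the coding strand (reverse complement of the template) with T→U. Reverse complement of TACTTACAGCCCCCGAGGGGGCGACCACGGATCAATTATAGATCGGACGGGCGATTTTTGCGCCACCA is TGGTGGCGCAAAAATCGCCCGTCCGATCTATAATTGATCCGTGGTCGCCCCCTCGGGGGCTGTAAGTA; then T→U.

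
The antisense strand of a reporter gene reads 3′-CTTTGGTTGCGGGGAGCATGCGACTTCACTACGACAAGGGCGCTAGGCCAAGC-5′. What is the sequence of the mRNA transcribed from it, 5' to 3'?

5'-GAAACCAACGCCCCUCGUACGCUGAAGUGAUGCUGUUCCCGCGAUCCGGUUCG-3'

Reading the template 3'→5' as shown, RNA polymerase pairs each base (A→U, T→A, G↔C) to build mRNA 5'→3' directly.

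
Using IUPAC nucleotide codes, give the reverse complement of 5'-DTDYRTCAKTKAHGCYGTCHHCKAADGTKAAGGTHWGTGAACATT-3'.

5′-AATGTTCACWDACCTTMACHTTMGDDGACRGCDTMAMTGAYRHAH-3′

Standard pairs A↔T, G↔C; ambiguity codes pair R↔Y, K↔M, W↔W, D↔H. Complement (HAHRYAGTMAMTDCGRCAGDDGMTTHCAMTTCCADWCACTTGTAA), then reverse for 5'→3'.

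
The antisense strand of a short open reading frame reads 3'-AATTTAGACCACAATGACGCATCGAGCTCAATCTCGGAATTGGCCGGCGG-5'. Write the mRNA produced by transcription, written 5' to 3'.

5'-UUAAAUCUGGUGUUACUGCGUAGCUCGAGUUAGAGCCUUAACCGGCCGCC-3'

Reading the template 3'→5' as shown, RNA polymerase pairs each base (A→U, T→A, G↔C) to build mRNA 5'→3' directly.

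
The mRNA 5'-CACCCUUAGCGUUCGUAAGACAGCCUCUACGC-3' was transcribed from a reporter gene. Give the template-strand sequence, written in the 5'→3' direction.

5'-GCGTAGAGGCTGTCTTACGAACGCTAAGGGTG-3'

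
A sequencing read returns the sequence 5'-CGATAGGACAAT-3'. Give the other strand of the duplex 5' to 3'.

5'-ATTGTCCTATCG-3'

Pairing A↔T and G↔C gives GCTATCCTGTTA, running 3'→5'. Reverse for the 5'→3' convention.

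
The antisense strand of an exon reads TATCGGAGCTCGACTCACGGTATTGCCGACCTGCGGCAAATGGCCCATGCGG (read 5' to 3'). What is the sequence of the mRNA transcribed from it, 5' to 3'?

The mRNA has the sequence of the coding strand (reverse complement of the template) with T→U. Reverse complement of TATCGGAGCTCGACTCACGGTATTGCCGACCTGCGGCAAATGGCCCATGCGG is CCGCATGGGCCATTTGCCGCAGGTCGGCAATACCGTGAGTCGAGCTCCGATA; then T→U.

5'-CCGCAUGGGCCAUUUGCCGCAGGUCGGCAAUACCGUGAGUCGAGCUCCGAUA-3'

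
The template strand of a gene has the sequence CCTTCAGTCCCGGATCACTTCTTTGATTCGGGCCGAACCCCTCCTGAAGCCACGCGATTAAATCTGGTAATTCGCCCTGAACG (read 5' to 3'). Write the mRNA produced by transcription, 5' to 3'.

RNA polymerase reads the template 3'→5' and synthesizes mRNA 5'→3' by base-pairing (A→U, T→A, G↔C). The complement of the template is GGAAGTCAGGGCCTAGTGAAGAAACTAAGCCCGGCTTGGGGAGGACTTCGGTGCGCTAATTTAGACCATTAAGCGGGACTTGC; antiparallel, so 5'→3' the coding strand is CGTTCAGGGCGAATTACCAGATTTAATCGCGTGGCTTCAGGAGGGGTTCGGCCCGAATCAAAGAAGTGATCCGGGACTGAAGG. Replace T with U for the mRNA.

5'-CGUUCAGGGCGAAUUACCAGAUUUAAUCGCGUGGCUUCAGGAGGGGUUCGGCCCGAAUCAAAGAAGUGAUCCGGGACUGAAGG-3'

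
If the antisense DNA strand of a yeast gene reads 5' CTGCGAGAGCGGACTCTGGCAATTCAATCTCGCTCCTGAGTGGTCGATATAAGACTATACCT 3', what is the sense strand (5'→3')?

5'-AGGTATAGTCTTATATCGACCACTCAGGAGCGAGATTGAATTGCCAGAGTCCGCTCTCGCAG-3'

The coding strand is complementary and antiparallel to the template: take the complement (A↔T, G↔C) and reverse.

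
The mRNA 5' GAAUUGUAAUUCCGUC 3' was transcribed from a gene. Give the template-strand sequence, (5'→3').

Replace U with T to get the coding DNA strand: GAATTGTAATTCCGTC. The template strand is its reverse complement (complement CTTAACATTAAGGCAG, then reverse).

5'-GACGGAATTACAATTC-3'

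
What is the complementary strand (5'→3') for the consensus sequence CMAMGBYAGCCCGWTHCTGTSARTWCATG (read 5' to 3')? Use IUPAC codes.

Standard pairs A↔T, G↔C; ambiguity codes pair R↔Y, M↔K, W↔W, S↔S, B↔V, H↔D. Complement (GKTKCVRTCGGGCWADGACASTYAWGTAC), then reverse for 5'→3'.

5'-CATGWAYTSACAGDAWCGGGCTRVCKTKG-3'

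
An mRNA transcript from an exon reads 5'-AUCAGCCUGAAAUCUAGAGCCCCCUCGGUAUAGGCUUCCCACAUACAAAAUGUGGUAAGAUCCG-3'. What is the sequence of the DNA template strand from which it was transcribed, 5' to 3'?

5'-CGGATCTTACCACATTTTGTATGTGGGAAGCCTATACCGAGGGGGCTCTAGATTTCAGGCTGAT-3'

Replace U with T to get the coding DNA strand: ATCAGCCTGAAATCTAGAGCCCCCTCGGTATAGGCTTCCCACATACAAAATGTGGTAAGATCCG. The template strand is its reverse complement (complement TAGTCGGACTTTAGATCTCGGGGGAGCCATATCCGAAGGGTGTATGTTTTACACCATTCTAGGC, then reverse).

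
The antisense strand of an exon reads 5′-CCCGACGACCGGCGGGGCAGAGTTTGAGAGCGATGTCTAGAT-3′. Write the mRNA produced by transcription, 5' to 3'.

5'-AUCUAGACAUCGCUCUCAAACUCUGCCCCGCCGGUCGUCGGG-3'

The mRNA has the sequence of the coding strand (reverse complement of the template) with T→U. Reverse complement of CCCGACGACCGGCGGGGCAGAGTTTGAGAGCGATGTCTAGAT is ATCTAGACATCGCTCTCAAACTCTGCCCCGCCGGTCGTCGGG; then T→U.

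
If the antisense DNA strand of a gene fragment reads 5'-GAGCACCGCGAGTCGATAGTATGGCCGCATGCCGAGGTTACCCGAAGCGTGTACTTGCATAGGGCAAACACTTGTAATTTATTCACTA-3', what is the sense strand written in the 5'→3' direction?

5'-TAGTGAATAAATTACAAGTGTTTGCCCTATGCAAGTACACGCTTCGGGTAACCTCGGCATGCGGCCATACTATCGACTCGCGGTGCTC-3'

The coding strand is complementary and antiparallel to the template: take the complement (A↔T, G↔C) and reverse.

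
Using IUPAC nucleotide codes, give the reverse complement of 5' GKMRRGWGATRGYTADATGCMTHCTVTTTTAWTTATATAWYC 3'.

5'-GRWTATATAAWTAAAABAGDAKGCATHTARCYATCWCYYKMC-3'

Standard pairs A↔T, G↔C; ambiguity codes pair R↔Y, M↔K, W↔W, D↔H, V↔B. Complement (CMKYYCWCTAYCRATHTACGKADGABAAAATWAATATATWRG), then reverse for 5'→3'.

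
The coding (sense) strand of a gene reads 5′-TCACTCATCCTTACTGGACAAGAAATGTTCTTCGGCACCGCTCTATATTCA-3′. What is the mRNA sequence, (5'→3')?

mRNA has the coding-strand sequence with U in place of T.

5'-UCACUCAUCCUUACUGGACAAGAAAUGUUCUUCGGCACCGCUCUAUAUUCA-3'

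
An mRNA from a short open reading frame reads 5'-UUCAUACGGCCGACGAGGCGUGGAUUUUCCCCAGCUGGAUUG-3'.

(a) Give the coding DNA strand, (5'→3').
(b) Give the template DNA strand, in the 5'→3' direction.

(a) 5'-TTCATACGGCCGACGAGGCGTGGATTTTCCCCAGCTGGATTG-3'
(b) 5'-CAATCCAGCTGGGGAAAATCCACGCCTCGTCGGCCGTATGAA-3'

(a) The coding strand matches the mRNA with U→T.
(b) The template strand is the reverse complement of the coding strand.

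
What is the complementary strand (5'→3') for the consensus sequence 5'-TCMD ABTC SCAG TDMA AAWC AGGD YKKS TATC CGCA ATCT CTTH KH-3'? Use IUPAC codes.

Standard pairs A↔T, G↔C; ambiguity codes pair Y↔R, M↔K, W↔W, S↔S, B↔V, D↔H. Complement (AGKHTVAGSGTCAHKTTTWGTCCHRMMSATAGGCGTTAGAGAADMD), then reverse for 5'→3'.

5'-DMDAAGAGATTGCGGATASMMRHCCTGWTTTKHACTGSGAVTHKGA-3'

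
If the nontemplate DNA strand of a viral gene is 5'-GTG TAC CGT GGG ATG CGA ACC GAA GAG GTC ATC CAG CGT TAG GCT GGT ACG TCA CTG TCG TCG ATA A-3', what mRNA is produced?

5'-GUGUACCGUGGGAUGCGAACCGAAGAGGUCAUCCAGCGUUAGGCUGGUACGUCACUGUCGUCGAUAA-3'

mRNA has the coding-strand sequence with U in place of T.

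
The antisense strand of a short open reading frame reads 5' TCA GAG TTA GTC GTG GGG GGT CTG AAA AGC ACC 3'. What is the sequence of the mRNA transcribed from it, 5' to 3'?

RNA polymerase reads the template 3'→5' and synthesizes mRNA 5'→3' by base-pairing (A→U, T→A, G↔C). The complement of the template is AGTCTCAATCAGCACCCCCCAGACTTTTCGTGG; antiparallel, so 5'→3' the coding strand is GGTGCTTTTCAGACCCCCCACGACTAACTCTGA. Replace T with U for the mRNA.

5'-GGUGCUUUUCAGACCCCCCACGACUAACUCUGA-3'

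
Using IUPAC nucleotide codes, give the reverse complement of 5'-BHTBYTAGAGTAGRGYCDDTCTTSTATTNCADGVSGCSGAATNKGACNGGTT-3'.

5'-AACCNGTCMNATTCSGCSBCHTGNAATASAAGAHHGRCYCTACTCTARVADV-3'

Standard pairs A↔T, G↔C; ambiguity codes pair R↔Y, K↔M, S↔S, B↔V, D↔H, N↔N. Complement (VDAVRATCTCATCYCRGHHAGAASATAANGTHCBSCGSCTTANMCTGNCCAA), then reverse for 5'→3'.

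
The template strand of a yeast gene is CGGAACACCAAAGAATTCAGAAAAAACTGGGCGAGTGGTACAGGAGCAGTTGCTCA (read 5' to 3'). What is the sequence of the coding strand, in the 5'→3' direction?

5′-TGAGCAACTGCTCCTGTACCACTCGCCCAGTTTTTTCTGAATTCTTTGGTGTTCCG-3′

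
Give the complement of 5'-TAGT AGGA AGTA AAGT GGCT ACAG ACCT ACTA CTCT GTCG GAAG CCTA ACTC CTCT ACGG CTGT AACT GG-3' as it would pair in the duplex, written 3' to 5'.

3'-ATCATCCTTCATTTCACCGATGTCTGGATGATGAGACAGCCTTCGGATTGAGGAGATGCCGACATTGACC-5'

Base-pairing A↔T, G↔C gives the complement. The complementary strand is antiparallel, so paired with a 5'→3' strand it runs 3'→5'.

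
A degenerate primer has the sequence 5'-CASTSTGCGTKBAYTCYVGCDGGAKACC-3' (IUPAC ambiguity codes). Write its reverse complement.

5'-GGTMTCCHGCBRGARTVMACGCASASTG-3'

Standard pairs A↔T, G↔C; ambiguity codes pair Y↔R, K↔M, S↔S, B↔V, D↔H. Complement (GTSASACGCAMVTRAGRBCGHCCTMTGG), then reverse for 5'→3'.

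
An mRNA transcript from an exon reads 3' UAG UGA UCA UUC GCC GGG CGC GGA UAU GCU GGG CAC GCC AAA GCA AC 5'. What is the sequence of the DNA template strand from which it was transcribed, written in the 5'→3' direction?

Written 5'→3' the mRNA is CAACGAAACCGCACGGGUCGUAUAGGCGCGGGCCGCUUACUAGUGAU, so the coding DNA strand is CAACGAAACCGCACGGGTCGTATAGGCGCGGGCCGCTTACTAGTGAT. The template is its reverse complement.

5′-ATCACTAGTAAGCGGCCCGCGCCTATACGACCCGTGCGGTTTCGTTG-3′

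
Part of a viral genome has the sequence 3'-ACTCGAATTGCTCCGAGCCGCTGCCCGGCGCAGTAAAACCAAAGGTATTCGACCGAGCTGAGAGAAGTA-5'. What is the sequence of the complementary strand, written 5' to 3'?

The strand is given 3'→5', so its complement runs 5'→3' in the same left-to-right order: pair each base A↔T, G↔C.

5'-TGAGCTTAACGAGGCTCGGCGACGGGCCGCGTCATTTTGGTTTCCATAAGCTGGCTCGACTCTCTTCAT-3'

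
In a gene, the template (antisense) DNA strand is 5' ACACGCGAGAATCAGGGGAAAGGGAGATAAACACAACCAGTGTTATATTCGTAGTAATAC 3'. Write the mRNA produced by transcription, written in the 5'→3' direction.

5'-GUAUUACUACGAAUAUAACACUGGUUGUGUUUAUCUCCCUUUCCCCUGAUUCUCGCGUGU-3'

RNA polymerase reads the template 3'→5' and synthesizes mRNA 5'→3' by base-pairing (A→U, T→A, G↔C). The complement of the template is TGTGCGCTCTTAGTCCCCTTTCCCTCTATTTGTGTTGGTCACAATATAAGCATCATTATG; antiparallel, so 5'→3' the coding strand is GTATTACTACGAATATAACACTGGTTGTGTTTATCTCCCTTTCCCCTGATTCTCGCGTGT. Replace T with U for the mRNA.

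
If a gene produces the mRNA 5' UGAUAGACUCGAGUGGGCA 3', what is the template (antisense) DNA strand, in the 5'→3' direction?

Replace U with T to get the coding DNA strand: TGATAGACTCGAGTGGGCA. The template strand is its reverse complement (complement ACTATCTGAGCTCACCCGT, then reverse).

5'-TGCCCACTCGAGTCTATCA-3'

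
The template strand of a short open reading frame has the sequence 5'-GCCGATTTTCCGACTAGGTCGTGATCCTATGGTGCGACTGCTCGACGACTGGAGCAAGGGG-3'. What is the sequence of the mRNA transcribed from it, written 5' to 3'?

5'-CCCCUUGCUCCAGUCGUCGAGCAGUCGCACCAUAGGAUCACGACCUAGUCGGAAAAUCGGC-3'

The mRNA has the sequence of the coding strand (reverse complement of the template) with T→U. Reverse complement of GCCGATTTTCCGACTAGGTCGTGATCCTATGGTGCGACTGCTCGACGACTGGAGCAAGGGG is CCCCTTGCTCCAGTCGTCGAGCAGTCGCACCATAGGATCACGACCTAGTCGGAAAATCGGC; then T→U.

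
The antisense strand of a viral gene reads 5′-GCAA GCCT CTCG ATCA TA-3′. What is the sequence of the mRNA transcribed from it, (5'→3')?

The mRNA has the sequence of the coding strand (reverse complement of the template) with T→U. Reverse complement of GCAAGCCTCTCGATCATA is TATGATCGAGAGGCTTGC; then T→U.

5'-UAUGAUCGAGAGGCUUGC-3'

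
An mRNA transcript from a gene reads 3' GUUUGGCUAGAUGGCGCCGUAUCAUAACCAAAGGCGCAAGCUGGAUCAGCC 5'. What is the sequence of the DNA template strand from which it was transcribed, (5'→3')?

Written 5'→3' the mRNA is CCGACUAGGUCGAACGCGGAAACCAAUACUAUGCCGCGGUAGAUCGGUUUG, so the coding DNA strand is CCGACTAGGTCGAACGCGGAAACCAATACTATGCCGCGGTAGATCGGTTTG. The template is its reverse complement.

5'-CAAACCGATCTACCGCGGCATAGTATTGGTTTCCGCGTTCGACCTAGTCGG-3'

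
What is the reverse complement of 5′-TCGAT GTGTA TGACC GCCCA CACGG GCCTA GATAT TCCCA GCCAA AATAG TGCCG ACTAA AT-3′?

Reading the sequence 3'→5' and pairing each base (A↔T, G↔C) gives the reverse complement directly.

5'-ATTTAGTCGGCACTATTTTGGCTGGGAATATCTAGGCCCGTGTGGGCGGTCATACACATCGA-3'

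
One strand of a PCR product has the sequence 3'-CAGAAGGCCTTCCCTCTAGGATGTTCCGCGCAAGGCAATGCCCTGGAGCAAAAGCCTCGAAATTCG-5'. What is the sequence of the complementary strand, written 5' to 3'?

5'-GTCTTCCGGAAGGGAGATCCTACAAGGCGCGTTCCGTTACGGGACCTCGTTTTCGGAGCTTTAAGC-3'

The strand is given 3'→5', so its complement runs 5'→3' in the same left-to-right order: pair each base A↔T, G↔C.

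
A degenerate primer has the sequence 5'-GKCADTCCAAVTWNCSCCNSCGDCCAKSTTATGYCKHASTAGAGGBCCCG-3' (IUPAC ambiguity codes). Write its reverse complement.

Standard pairs A↔T, G↔C; ambiguity codes pair Y↔R, K↔M, W↔W, S↔S, B↔V, D↔H, N↔N. Complement (CMGTHAGGTTBAWNGSGGNSGCHGGTMSAATACRGMDTSATCTCCVGGGC), then reverse for 5'→3'.

5'-CGGGVCCTCTASTDMGRCATAASMTGGHCGSNGGSGNWABTTGGAHTGMC-3'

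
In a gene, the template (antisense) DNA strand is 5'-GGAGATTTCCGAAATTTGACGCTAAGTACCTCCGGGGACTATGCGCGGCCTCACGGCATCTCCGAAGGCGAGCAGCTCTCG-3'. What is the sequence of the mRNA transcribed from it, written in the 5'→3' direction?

RNA polymerase reads the template 3'→5' and synthesizes mRNA 5'→3' by base-pairing (A→U, T→A, G↔C). The complement of the template is CCTCTAAAGGCTTTAAACTGCGATTCATGGAGGCCCCTGATACGCGCCGGAGTGCCGTAGAGGCTTCCGCTCGTCGAGAGC; antiparallel, so 5'→3' the coding strand is CGAGAGCTGCTCGCCTTCGGAGATGCCGTGAGGCCGCGCATAGTCCCCGGAGGTACTTAGCGTCAAATTTCGGAAATCTCC. Replace T with U for the mRNA.

5'-CGAGAGCUGCUCGCCUUCGGAGAUGCCGUGAGGCCGCGCAUAGUCCCCGGAGGUACUUAGCGUCAAAUUUCGGAAAUCUCC-3'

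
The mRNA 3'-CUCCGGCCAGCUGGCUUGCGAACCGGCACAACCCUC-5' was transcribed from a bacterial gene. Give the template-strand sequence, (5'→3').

Written 5'→3' the mRNA is CUCCCAACACGGCCAAGCGUUCGGUCGACCGGCCUC, so the coding DNA strand is CTCCCAACACGGCCAAGCGTTCGGTCGACCGGCCTC. The template is its reverse complement.

5′-GAGGCCGGTCGACCGAACGCTTGGCCGTGTTGGGAG-3′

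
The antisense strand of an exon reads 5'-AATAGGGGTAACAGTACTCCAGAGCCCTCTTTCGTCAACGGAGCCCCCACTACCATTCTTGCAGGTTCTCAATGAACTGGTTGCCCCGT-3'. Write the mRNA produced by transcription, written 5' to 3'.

5'-ACGGGGCAACCAGUUCAUUGAGAACCUGCAAGAAUGGUAGUGGGGGCUCCGUUGACGAAAGAGGGCUCUGGAGUACUGUUACCCCUAUU-3'

The mRNA has the sequence of the coding strand (reverse complement of the template) with T→U. Reverse complement of AATAGGGGTAACAGTACTCCAGAGCCCTCTTTCGTCAACGGAGCCCCCACTACCATTCTTGCAGGTTCTCAATGAACTGGTTGCCCCGT is ACGGGGCAACCAGTTCATTGAGAACCTGCAAGAATGGTAGTGGGGGCTCCGTTGACGAAAGAGGGCTCTGGAGTACTGTTACCCCTATT; then T→U.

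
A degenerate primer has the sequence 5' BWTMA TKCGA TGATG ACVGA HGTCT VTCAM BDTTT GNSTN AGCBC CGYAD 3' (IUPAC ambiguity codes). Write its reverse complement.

Standard pairs A↔T, G↔C; ambiguity codes pair Y↔R, M↔K, W↔W, S↔S, B↔V, D↔H, N↔N. Complement (VWAKTAMGCTACTACTGBCTDCAGABAGTKVHAAACNSANTCGVGGCRTH), then reverse for 5'→3'.

5′-HTRCGGVGCTNASNCAAAHVKTGABAGACDTCBGTCATCATCGMATKAWV-3′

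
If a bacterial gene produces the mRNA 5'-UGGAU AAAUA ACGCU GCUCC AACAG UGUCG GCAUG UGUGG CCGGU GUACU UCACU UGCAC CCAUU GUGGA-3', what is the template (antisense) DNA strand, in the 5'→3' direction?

5'-TCCACAATGGGTGCAAGTGAAGTACACCGGCCACACATGCCGACACTGTTGGAGCAGCGTTATTTATCCA-3'

Replace U with T to get the coding DNA strand: TGGATAAATAACGCTGCTCCAACAGTGTCGGCATGTGTGGCCGGTGTACTTCACTTGCACCCATTGTGGA. The template strand is its reverse complement (complement ACCTATTTATTGCGACGAGGTTGTCACAGCCGTACACACCGGCCACATGAAGTGAACGTGGGTAACACCT, then reverse).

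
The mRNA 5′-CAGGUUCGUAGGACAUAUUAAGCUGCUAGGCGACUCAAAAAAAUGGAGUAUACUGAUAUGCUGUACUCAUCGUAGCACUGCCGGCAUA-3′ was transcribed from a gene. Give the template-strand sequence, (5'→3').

Replace U with T to get the coding DNA strand: CAGGTTCGTAGGACATATTAAGCTGCTAGGCGACTCAAAAAAATGGAGTATACTGATATGCTGTACTCATCGTAGCACTGCCGGCATA. The template strand is its reverse complement (complement GTCCAAGCATCCTGTATAATTCGACGATCCGCTGAGTTTTTTTACCTCATATGACTATACGACATGAGTAGCATCGTGACGGCCGTAT, then reverse).

5'-TATGCCGGCAGTGCTACGATGAGTACAGCATATCAGTATACTCCATTTTTTTGAGTCGCCTAGCAGCTTAATATGTCCTACGAACCTG-3'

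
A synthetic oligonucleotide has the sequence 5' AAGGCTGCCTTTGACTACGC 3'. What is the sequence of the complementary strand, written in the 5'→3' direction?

5'-GCGTAGTCAAAGGCAGCCTT-3'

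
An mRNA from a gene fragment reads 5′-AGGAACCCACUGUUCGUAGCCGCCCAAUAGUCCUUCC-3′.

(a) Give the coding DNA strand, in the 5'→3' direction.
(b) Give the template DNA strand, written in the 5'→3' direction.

(a) The coding strand matches the mRNA with U→T.
(b) The template strand is the reverse complement of the coding strand.

(a) 5'-AGGAACCCACTGTTCGTAGCCGCCCAATAGTCCTTCC-3'
(b) 5′-GGAAGGACTATTGGGCGGCTACGAACAGTGGGTTCCT-3′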